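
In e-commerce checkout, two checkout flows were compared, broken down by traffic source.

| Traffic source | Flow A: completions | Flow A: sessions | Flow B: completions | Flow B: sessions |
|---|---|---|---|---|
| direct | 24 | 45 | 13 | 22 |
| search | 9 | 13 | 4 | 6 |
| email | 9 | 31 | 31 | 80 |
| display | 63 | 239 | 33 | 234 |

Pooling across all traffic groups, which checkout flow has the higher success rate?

Flow A

Direct: Flow A 24/45 = 53.3%, Flow B 13/22 = 59.1% → Flow B
Search: Flow A 9/13 = 69.2%, Flow B 4/6 = 66.7% → Flow A
Email: Flow A 9/31 = 29.0%, Flow B 31/80 = 38.8% → Flow B
Display: Flow A 63/239 = 26.4%, Flow B 33/234 = 14.1% → Flow A
Overall: Flow A 105/328 = 32.0%, Flow B 81/342 = 23.7% → Flow A
(Neither sweeps every traffic group, but Flow A has the higher pooled rate.)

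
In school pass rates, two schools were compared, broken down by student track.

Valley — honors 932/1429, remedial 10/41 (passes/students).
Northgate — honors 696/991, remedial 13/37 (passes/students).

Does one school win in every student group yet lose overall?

Honors: Valley 932/1429 = 65.2%, Northgate 696/991 = 70.2% → Northgate
Remedial: Valley 10/41 = 24.4%, Northgate 13/37 = 35.1% → Northgate
Overall: Valley 942/1470 = 64.1%, Northgate 709/1028 = 69.0% → Northgate
Northgate wins overall and in every student group — no reversal.

No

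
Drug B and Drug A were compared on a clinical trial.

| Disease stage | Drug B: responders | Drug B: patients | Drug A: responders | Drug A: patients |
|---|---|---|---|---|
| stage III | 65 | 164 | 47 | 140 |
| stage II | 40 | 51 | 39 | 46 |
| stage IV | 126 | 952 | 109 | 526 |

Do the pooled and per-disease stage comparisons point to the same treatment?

Stage III: Drug B 65/164 = 39.6%, Drug A 47/140 = 33.6% → Drug B
Stage II: Drug B 40/51 = 78.4%, Drug A 39/46 = 84.8% → Drug A
Stage IV: Drug B 126/952 = 13.2%, Drug A 109/526 = 20.7% → Drug A
Overall: Drug B 231/1167 = 19.8%, Drug A 195/712 = 27.4% → Drug A
Neither sweeps: Drug B wins 1 of 3 groups, Drug A wins 2. Drug A wins overall but not every group — no Simpson reversal.

No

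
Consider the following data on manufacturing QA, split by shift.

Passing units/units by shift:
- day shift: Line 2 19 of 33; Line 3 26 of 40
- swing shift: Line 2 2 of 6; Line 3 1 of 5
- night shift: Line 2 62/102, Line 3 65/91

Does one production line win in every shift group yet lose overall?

Day shift: Line 2 19/33 = 57.6%, Line 3 26/40 = 65.0% → Line 3
Swing shift: Line 2 2/6 = 33.3%, Line 3 1/5 = 20.0% → Line 2
Night shift: Line 2 62/102 = 60.8%, Line 3 65/91 = 71.4% → Line 3
Overall: Line 2 83/141 = 58.9%, Line 3 92/136 = 67.6% → Line 3
Neither sweeps: Line 2 wins 1 of 3 groups, Line 3 wins 2. Line 3 wins overall but not every group — no Simpson reversal.

No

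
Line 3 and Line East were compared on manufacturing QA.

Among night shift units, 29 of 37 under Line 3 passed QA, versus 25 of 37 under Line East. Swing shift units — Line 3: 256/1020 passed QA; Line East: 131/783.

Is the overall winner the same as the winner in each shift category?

Night shift: Line 3 29/37 = 78.4%, Line East 25/37 = 67.6% → Line 3
Swing shift: Line 3 256/1020 = 25.1%, Line East 131/783 = 16.7% → Line 3
Overall: Line 3 285/1057 = 27.0%, Line East 156/820 = 19.0% → Line 3
Line 3 wins overall and in every shift group — no reversal.

Yes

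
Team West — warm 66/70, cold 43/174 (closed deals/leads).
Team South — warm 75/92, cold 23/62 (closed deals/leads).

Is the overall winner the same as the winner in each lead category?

Warm: Team West 66/70 = 94.3%, Team South 75/92 = 81.5% → Team West
Cold: Team West 43/174 = 24.7%, Team South 23/62 = 37.1% → Team South
Overall: Team West 109/244 = 44.7%, Team South 98/154 = 63.6% → Team South
Neither sweeps: Team West wins 1 of 2 groups, Team South wins 1. Team South wins overall but not every group — no Simpson reversal.

No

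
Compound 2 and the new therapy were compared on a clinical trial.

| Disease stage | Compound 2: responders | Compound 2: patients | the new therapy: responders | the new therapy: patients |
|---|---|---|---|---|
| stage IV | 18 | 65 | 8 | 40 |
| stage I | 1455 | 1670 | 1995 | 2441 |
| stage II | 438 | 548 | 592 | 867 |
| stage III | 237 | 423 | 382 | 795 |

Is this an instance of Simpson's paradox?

No

Stage IV: Compound 2 18/65 = 27.7%, the new therapy 8/40 = 20.0% → Compound 2
Stage I: Compound 2 1455/1670 = 87.1%, the new therapy 1995/2441 = 81.7% → Compound 2
Stage II: Compound 2 438/548 = 79.9%, the new therapy 592/867 = 68.3% → Compound 2
Stage III: Compound 2 237/423 = 56.0%, the new therapy 382/795 = 48.1% → Compound 2
Overall: Compound 2 2148/2706 = 79.4%, the new therapy 2977/4143 = 71.9% → Compound 2
Compound 2 wins overall and in every disease group — no reversal.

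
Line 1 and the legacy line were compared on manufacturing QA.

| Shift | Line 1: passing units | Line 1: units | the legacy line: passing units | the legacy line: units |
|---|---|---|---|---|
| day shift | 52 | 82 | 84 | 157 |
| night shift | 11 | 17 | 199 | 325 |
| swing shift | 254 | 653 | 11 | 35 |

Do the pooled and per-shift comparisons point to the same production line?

Day shift: Line 1 52/82 = 63.4%, the legacy line 84/157 = 53.5% → Line 1
Night shift: Line 1 11/17 = 64.7%, the legacy line 199/325 = 61.2% → Line 1
Swing shift: Line 1 254/653 = 38.9%, the legacy line 11/35 = 31.4% → Line 1
Overall: Line 1 317/752 = 42.2%, the legacy line 294/517 = 56.9% → the legacy line
Line 1 wins each shift group but the legacy line wins overall — the comparison reverses. Line 1's units skew toward swing shift, which has a lower base rate.

No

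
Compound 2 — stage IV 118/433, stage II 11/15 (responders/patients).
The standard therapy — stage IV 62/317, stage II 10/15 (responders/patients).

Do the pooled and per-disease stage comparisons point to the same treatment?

Yes

Stage IV: Compound 2 118/433 = 27.3%, the standard therapy 62/317 = 19.6% → Compound 2
Stage II: Compound 2 11/15 = 73.3%, the standard therapy 10/15 = 66.7% → Compound 2
Overall: Compound 2 129/448 = 28.8%, the standard therapy 72/332 = 21.7% → Compound 2
Compound 2 wins overall and in every disease group — no reversal.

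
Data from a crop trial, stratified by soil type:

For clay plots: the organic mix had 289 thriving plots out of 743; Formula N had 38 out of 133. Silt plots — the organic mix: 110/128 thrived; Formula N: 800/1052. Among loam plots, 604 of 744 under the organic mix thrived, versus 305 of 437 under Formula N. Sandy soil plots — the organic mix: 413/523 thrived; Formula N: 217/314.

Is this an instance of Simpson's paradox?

Yes

Clay: the organic mix 289/743 = 38.9%, Formula N 38/133 = 28.6% → the organic mix
Silt: the organic mix 110/128 = 85.9%, Formula N 800/1052 = 76.0% → the organic mix
Loam: the organic mix 604/744 = 81.2%, Formula N 305/437 = 69.8% → the organic mix
Sandy soil: the organic mix 413/523 = 79.0%, Formula N 217/314 = 69.1% → the organic mix
Overall: the organic mix 1416/2138 = 66.2%, Formula N 1360/1936 = 70.2% → Formula N
The organic mix wins each soil group but Formula N wins overall — the comparison reverses. The organic mix's plots skew toward clay, which has a lower base rate.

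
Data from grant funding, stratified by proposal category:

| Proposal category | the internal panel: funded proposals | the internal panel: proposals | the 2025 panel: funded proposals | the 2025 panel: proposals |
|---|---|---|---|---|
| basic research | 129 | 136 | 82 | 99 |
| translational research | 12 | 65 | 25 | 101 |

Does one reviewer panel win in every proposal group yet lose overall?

No

Basic research: the internal panel 129/136 = 94.9%, the 2025 panel 82/99 = 82.8% → the internal panel
Translational research: the internal panel 12/65 = 18.5%, the 2025 panel 25/101 = 24.8% → the 2025 panel
Overall: the internal panel 141/201 = 70.1%, the 2025 panel 107/200 = 53.5% → the internal panel
Neither sweeps: the internal panel wins 1 of 2 groups, the 2025 panel wins 1. The internal panel wins overall but not every group — no Simpson reversal.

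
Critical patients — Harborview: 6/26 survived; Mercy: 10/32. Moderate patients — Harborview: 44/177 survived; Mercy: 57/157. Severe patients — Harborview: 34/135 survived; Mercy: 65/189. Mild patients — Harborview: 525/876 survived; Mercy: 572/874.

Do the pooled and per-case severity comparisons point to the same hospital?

Yes

Critical: Harborview 6/26 = 23.1%, Mercy 10/32 = 31.2% → Mercy
Moderate: Harborview 44/177 = 24.9%, Mercy 57/157 = 36.3% → Mercy
Severe: Harborview 34/135 = 25.2%, Mercy 65/189 = 34.4% → Mercy
Mild: Harborview 525/876 = 59.9%, Mercy 572/874 = 65.4% → Mercy
Overall: Harborview 609/1214 = 50.2%, Mercy 704/1252 = 56.2% → Mercy
Mercy wins overall and in every case group — no reversal.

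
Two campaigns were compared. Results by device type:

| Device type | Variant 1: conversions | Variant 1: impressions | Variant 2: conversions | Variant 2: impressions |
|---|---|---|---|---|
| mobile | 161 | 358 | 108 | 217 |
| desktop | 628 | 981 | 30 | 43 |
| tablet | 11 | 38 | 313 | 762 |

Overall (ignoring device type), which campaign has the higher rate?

Variant 1

Mobile: Variant 1 161/358 = 45.0%, Variant 2 108/217 = 49.8% → Variant 2
Desktop: Variant 1 628/981 = 64.0%, Variant 2 30/43 = 69.8% → Variant 2
Tablet: Variant 1 11/38 = 28.9%, Variant 2 313/762 = 41.1% → Variant 2
Overall: Variant 1 800/1377 = 58.1%, Variant 2 451/1022 = 44.1% → Variant 1
(Variant 2 wins every device group but Variant 1 wins overall — Variant 2's impressions skew toward the low-rate tablet group.)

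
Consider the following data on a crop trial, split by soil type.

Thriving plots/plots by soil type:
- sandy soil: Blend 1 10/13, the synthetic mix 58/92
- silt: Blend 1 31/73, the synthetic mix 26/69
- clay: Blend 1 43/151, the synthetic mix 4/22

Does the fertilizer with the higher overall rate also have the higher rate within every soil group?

Sandy soil: Blend 1 10/13 = 76.9%, the synthetic mix 58/92 = 63.0% → Blend 1
Silt: Blend 1 31/73 = 42.5%, the synthetic mix 26/69 = 37.7% → Blend 1
Clay: Blend 1 43/151 = 28.5%, the synthetic mix 4/22 = 18.2% → Blend 1
Overall: Blend 1 84/237 = 35.4%, the synthetic mix 88/183 = 48.1% → the synthetic mix
Blend 1 wins each soil group but the synthetic mix wins overall — the comparison reverses. Blend 1's plots skew toward clay, which has a lower base rate.

No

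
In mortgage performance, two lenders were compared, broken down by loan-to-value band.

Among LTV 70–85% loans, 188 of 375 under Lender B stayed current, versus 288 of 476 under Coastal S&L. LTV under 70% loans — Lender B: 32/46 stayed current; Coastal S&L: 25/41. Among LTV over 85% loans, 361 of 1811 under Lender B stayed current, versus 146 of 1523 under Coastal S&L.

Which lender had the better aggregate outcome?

Lender B

LTV 70–85%: Lender B 188/375 = 50.1%, Coastal S&L 288/476 = 60.5% → Coastal S&L
LTV under 70%: Lender B 32/46 = 69.6%, Coastal S&L 25/41 = 61.0% → Lender B
LTV over 85%: Lender B 361/1811 = 19.9%, Coastal S&L 146/1523 = 9.6% → Lender B
Overall: Lender B 581/2232 = 26.0%, Coastal S&L 459/2040 = 22.5% → Lender B
(Neither sweeps every loan-to-value group, but Lender B has the higher pooled rate.)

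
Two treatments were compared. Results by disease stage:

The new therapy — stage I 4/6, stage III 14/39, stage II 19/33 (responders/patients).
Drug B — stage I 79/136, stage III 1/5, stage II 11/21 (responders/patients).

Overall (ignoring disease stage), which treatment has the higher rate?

Drug B

Stage I: the new therapy 4/6 = 66.7%, Drug B 79/136 = 58.1% → the new therapy
Stage III: the new therapy 14/39 = 35.9%, Drug B 1/5 = 20.0% → the new therapy
Stage II: the new therapy 19/33 = 57.6%, Drug B 11/21 = 52.4% → the new therapy
Overall: the new therapy 37/78 = 47.4%, Drug B 91/162 = 56.2% → Drug B
(The new therapy wins every disease group but Drug B wins overall — the new therapy's patients skew toward the low-rate stage III group.)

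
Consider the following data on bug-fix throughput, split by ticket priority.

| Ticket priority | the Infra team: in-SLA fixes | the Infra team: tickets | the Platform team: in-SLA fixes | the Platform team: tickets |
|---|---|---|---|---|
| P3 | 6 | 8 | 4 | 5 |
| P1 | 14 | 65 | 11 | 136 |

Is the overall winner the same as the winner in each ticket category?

P3: the Infra team 6/8 = 75.0%, the Platform team 4/5 = 80.0% → the Platform team
P1: the Infra team 14/65 = 21.5%, the Platform team 11/136 = 8.1% → the Infra team
Overall: the Infra team 20/73 = 27.4%, the Platform team 15/141 = 10.6% → the Infra team
Neither sweeps: the Infra team wins 1 of 2 groups, the Platform team wins 1. The Infra team wins overall but not every group — no Simpson reversal.

No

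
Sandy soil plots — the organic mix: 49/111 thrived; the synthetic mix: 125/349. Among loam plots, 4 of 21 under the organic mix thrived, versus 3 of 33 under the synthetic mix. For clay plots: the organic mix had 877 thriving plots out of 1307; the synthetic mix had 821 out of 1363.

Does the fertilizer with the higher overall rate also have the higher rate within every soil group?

Sandy soil: the organic mix 49/111 = 44.1%, the synthetic mix 125/349 = 35.8% → the organic mix
Loam: the organic mix 4/21 = 19.0%, the synthetic mix 3/33 = 9.1% → the organic mix
Clay: the organic mix 877/1307 = 67.1%, the synthetic mix 821/1363 = 60.2% → the organic mix
Overall: the organic mix 930/1439 = 64.6%, the synthetic mix 949/1745 = 54.4% → the organic mix
The organic mix wins overall and in every soil group — no reversal.

Yes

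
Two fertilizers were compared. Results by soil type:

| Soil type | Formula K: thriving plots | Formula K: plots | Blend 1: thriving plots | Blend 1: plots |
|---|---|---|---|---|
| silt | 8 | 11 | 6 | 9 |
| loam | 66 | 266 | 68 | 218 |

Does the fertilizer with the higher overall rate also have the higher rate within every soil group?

No

Silt: Formula K 8/11 = 72.7%, Blend 1 6/9 = 66.7% → Formula K
Loam: Formula K 66/266 = 24.8%, Blend 1 68/218 = 31.2% → Blend 1
Overall: Formula K 74/277 = 26.7%, Blend 1 74/227 = 32.6% → Blend 1
Neither sweeps: Formula K wins 1 of 2 groups, Blend 1 wins 1. Blend 1 wins overall but not every group — no Simpson reversal.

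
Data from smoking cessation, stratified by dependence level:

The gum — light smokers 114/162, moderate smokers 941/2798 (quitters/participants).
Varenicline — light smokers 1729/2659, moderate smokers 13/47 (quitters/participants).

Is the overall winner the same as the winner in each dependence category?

No

Light smokers: the gum 114/162 = 70.4%, varenicline 1729/2659 = 65.0% → the gum
Moderate smokers: the gum 941/2798 = 33.6%, varenicline 13/47 = 27.7% → the gum
Overall: the gum 1055/2960 = 35.6%, varenicline 1742/2706 = 64.4% → varenicline
The gum wins each dependence group but varenicline wins overall — the comparison reverses. The gum's participants skew toward moderate smokers, which has a lower base rate.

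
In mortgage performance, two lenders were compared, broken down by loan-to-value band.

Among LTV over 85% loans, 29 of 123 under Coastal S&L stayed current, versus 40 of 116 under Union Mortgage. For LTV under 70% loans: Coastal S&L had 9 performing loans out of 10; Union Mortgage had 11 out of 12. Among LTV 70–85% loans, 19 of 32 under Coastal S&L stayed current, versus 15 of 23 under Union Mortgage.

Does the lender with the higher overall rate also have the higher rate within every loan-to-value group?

Yes

LTV over 85%: Coastal S&L 29/123 = 23.6%, Union Mortgage 40/116 = 34.5% → Union Mortgage
LTV under 70%: Coastal S&L 9/10 = 90.0%, Union Mortgage 11/12 = 91.7% → Union Mortgage
LTV 70–85%: Coastal S&L 19/32 = 59.4%, Union Mortgage 15/23 = 65.2% → Union Mortgage
Overall: Coastal S&L 57/165 = 34.5%, Union Mortgage 66/151 = 43.7% → Union Mortgage
Union Mortgage wins overall and in every loan-to-value group — no reversal.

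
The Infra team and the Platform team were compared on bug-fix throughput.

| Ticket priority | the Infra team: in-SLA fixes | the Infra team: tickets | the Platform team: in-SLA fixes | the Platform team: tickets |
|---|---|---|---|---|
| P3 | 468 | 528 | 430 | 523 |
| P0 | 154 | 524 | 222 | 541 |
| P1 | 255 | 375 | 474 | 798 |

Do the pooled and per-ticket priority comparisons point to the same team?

No

P3: the Infra team 468/528 = 88.6%, the Platform team 430/523 = 82.2% → the Infra team
P0: the Infra team 154/524 = 29.4%, the Platform team 222/541 = 41.0% → the Platform team
P1: the Infra team 255/375 = 68.0%, the Platform team 474/798 = 59.4% → the Infra team
Overall: the Infra team 877/1427 = 61.5%, the Platform team 1126/1862 = 60.5% → the Infra team
Neither sweeps: the Infra team wins 2 of 3 groups, the Platform team wins 1. The Infra team wins overall but not every group — no Simpson reversal.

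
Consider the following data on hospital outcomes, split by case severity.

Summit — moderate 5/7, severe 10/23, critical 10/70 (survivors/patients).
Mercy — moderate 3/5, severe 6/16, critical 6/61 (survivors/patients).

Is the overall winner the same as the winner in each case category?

Yes

Moderate: Summit 5/7 = 71.4%, Mercy 3/5 = 60.0% → Summit
Severe: Summit 10/23 = 43.5%, Mercy 6/16 = 37.5% → Summit
Critical: Summit 10/70 = 14.3%, Mercy 6/61 = 9.8% → Summit
Overall: Summit 25/100 = 25.0%, Mercy 15/82 = 18.3% → Summit
Summit wins overall and in every case group — no reversal.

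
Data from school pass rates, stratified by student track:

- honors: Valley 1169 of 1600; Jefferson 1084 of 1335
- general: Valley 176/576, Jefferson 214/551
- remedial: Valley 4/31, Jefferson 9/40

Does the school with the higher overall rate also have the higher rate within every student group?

Yes

Honors: Valley 1169/1600 = 73.1%, Jefferson 1084/1335 = 81.2% → Jefferson
General: Valley 176/576 = 30.6%, Jefferson 214/551 = 38.8% → Jefferson
Remedial: Valley 4/31 = 12.9%, Jefferson 9/40 = 22.5% → Jefferson
Overall: Valley 1349/2207 = 61.1%, Jefferson 1307/1926 = 67.9% → Jefferson
Jefferson wins overall and in every student group — no reversal.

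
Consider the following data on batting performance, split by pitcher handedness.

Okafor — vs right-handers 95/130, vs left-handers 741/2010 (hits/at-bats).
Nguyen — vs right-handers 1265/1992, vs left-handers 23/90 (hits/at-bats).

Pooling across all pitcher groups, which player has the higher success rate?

Nguyen

Vs right-handers: Okafor 95/130 = 73.1%, Nguyen 1265/1992 = 63.5% → Okafor
Vs left-handers: Okafor 741/2010 = 36.9%, Nguyen 23/90 = 25.6% → Okafor
Overall: Okafor 836/2140 = 39.1%, Nguyen 1288/2082 = 61.9% → Nguyen
(Okafor wins every pitcher group but Nguyen wins overall — Okafor's at-bats skew toward the low-rate vs left-handers group.)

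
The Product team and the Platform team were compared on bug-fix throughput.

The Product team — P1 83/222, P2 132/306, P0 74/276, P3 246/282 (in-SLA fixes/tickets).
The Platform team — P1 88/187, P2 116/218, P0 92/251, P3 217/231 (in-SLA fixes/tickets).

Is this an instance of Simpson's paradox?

P1: the Product team 83/222 = 37.4%, the Platform team 88/187 = 47.1% → the Platform team
P2: the Product team 132/306 = 43.1%, the Platform team 116/218 = 53.2% → the Platform team
P0: the Product team 74/276 = 26.8%, the Platform team 92/251 = 36.7% → the Platform team
P3: the Product team 246/282 = 87.2%, the Platform team 217/231 = 93.9% → the Platform team
Overall: the Product team 535/1086 = 49.3%, the Platform team 513/887 = 57.8% → the Platform team
The Platform team wins overall and in every ticket group — no reversal.

No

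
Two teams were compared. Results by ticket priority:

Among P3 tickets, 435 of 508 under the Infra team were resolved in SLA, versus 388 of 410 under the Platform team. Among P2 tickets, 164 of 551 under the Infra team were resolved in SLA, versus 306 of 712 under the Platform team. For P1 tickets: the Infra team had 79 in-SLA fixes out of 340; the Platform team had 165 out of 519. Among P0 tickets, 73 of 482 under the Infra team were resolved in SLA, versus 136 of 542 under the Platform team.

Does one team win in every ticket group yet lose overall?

P3: the Infra team 435/508 = 85.6%, the Platform team 388/410 = 94.6% → the Platform team
P2: the Infra team 164/551 = 29.8%, the Platform team 306/712 = 43.0% → the Platform team
P1: the Infra team 79/340 = 23.2%, the Platform team 165/519 = 31.8% → the Platform team
P0: the Infra team 73/482 = 15.1%, the Platform team 136/542 = 25.1% → the Platform team
Overall: the Infra team 751/1881 = 39.9%, the Platform team 995/2183 = 45.6% → the Platform team
The Platform team wins overall and in every ticket group — no reversal.

No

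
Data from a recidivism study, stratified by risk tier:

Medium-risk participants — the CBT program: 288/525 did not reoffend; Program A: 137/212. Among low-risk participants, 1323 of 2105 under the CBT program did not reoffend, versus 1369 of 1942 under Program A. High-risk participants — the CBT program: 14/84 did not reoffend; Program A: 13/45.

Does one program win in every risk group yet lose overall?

No

Medium-risk: the CBT program 288/525 = 54.9%, Program A 137/212 = 64.6% → Program A
Low-risk: the CBT program 1323/2105 = 62.9%, Program A 1369/1942 = 70.5% → Program A
High-risk: the CBT program 14/84 = 16.7%, Program A 13/45 = 28.9% → Program A
Overall: the CBT program 1625/2714 = 59.9%, Program A 1519/2199 = 69.1% → Program A
Program A wins overall and in every risk group — no reversal.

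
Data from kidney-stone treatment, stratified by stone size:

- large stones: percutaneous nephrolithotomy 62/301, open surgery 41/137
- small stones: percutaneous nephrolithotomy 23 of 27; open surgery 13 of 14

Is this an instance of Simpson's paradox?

Large stones: percutaneous nephrolithotomy 62/301 = 20.6%, open surgery 41/137 = 29.9% → open surgery
Small stones: percutaneous nephrolithotomy 23/27 = 85.2%, open surgery 13/14 = 92.9% → open surgery
Overall: percutaneous nephrolithotomy 85/328 = 25.9%, open surgery 54/151 = 35.8% → open surgery
Open surgery wins overall and in every stone group — no reversal.

No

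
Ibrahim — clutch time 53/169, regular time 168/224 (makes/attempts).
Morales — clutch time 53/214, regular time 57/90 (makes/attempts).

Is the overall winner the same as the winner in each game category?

Clutch time: Ibrahim 53/169 = 31.4%, Morales 53/214 = 24.8% → Ibrahim
Regular time: Ibrahim 168/224 = 75.0%, Morales 57/90 = 63.3% → Ibrahim
Overall: Ibrahim 221/393 = 56.2%, Morales 110/304 = 36.2% → Ibrahim
Ibrahim wins overall and in every game group — no reversal.

Yes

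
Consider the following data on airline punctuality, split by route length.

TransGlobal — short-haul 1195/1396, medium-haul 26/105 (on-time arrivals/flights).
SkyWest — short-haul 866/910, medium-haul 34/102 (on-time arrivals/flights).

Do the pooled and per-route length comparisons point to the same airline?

Yes

Short-haul: TransGlobal 1195/1396 = 85.6%, SkyWest 866/910 = 95.2% → SkyWest
Medium-haul: TransGlobal 26/105 = 24.8%, SkyWest 34/102 = 33.3% → SkyWest
Overall: TransGlobal 1221/1501 = 81.3%, SkyWest 900/1012 = 88.9% → SkyWest
SkyWest wins overall and in every route group — no reversal.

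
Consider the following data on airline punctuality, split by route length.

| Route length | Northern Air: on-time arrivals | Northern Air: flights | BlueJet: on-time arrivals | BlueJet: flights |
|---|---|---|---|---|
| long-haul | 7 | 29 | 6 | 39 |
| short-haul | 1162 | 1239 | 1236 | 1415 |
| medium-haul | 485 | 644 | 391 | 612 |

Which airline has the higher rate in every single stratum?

Long-haul: Northern Air 7/29 = 24.1%, BlueJet 6/39 = 15.4% → Northern Air
Short-haul: Northern Air 1162/1239 = 93.8%, BlueJet 1236/1415 = 87.3% → Northern Air
Medium-haul: Northern Air 485/644 = 75.3%, BlueJet 391/612 = 63.9% → Northern Air
Northern Air has the higher rate in all 3 groups.

Northern Air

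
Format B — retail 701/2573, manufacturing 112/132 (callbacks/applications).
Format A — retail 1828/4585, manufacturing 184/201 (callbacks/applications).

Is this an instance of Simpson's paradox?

No

Retail: Format B 701/2573 = 27.2%, Format A 1828/4585 = 39.9% → Format A
Manufacturing: Format B 112/132 = 84.8%, Format A 184/201 = 91.5% → Format A
Overall: Format B 813/2705 = 30.1%, Format A 2012/4786 = 42.0% → Format A
Format A wins overall and in every industry group — no reversal.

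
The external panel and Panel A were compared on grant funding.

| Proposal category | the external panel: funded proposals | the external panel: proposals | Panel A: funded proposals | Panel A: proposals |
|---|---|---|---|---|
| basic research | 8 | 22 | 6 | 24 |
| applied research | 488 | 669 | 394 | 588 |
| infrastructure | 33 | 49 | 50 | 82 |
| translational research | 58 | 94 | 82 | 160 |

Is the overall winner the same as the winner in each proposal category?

Yes

Basic research: the external panel 8/22 = 36.4%, Panel A 6/24 = 25.0% → the external panel
Applied research: the external panel 488/669 = 72.9%, Panel A 394/588 = 67.0% → the external panel
Infrastructure: the external panel 33/49 = 67.3%, Panel A 50/82 = 61.0% → the external panel
Translational research: the external panel 58/94 = 61.7%, Panel A 82/160 = 51.2% → the external panel
Overall: the external panel 587/834 = 70.4%, Panel A 532/854 = 62.3% → the external panel
The external panel wins overall and in every proposal group — no reversal.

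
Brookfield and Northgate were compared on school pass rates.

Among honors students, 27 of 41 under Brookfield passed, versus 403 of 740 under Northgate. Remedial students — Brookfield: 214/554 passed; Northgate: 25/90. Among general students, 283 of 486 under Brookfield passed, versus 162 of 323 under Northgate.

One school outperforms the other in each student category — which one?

Brookfield

Honors: Brookfield 27/41 = 65.9%, Northgate 403/740 = 54.5% → Brookfield
Remedial: Brookfield 214/554 = 38.6%, Northgate 25/90 = 27.8% → Brookfield
General: Brookfield 283/486 = 58.2%, Northgate 162/323 = 50.2% → Brookfield
Brookfield has the higher rate in all 3 groups.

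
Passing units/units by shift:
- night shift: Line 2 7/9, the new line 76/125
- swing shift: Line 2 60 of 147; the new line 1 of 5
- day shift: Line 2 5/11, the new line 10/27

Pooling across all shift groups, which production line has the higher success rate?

the new line

Night shift: Line 2 7/9 = 77.8%, the new line 76/125 = 60.8% → Line 2
Swing shift: Line 2 60/147 = 40.8%, the new line 1/5 = 20.0% → Line 2
Day shift: Line 2 5/11 = 45.5%, the new line 10/27 = 37.0% → Line 2
Overall: Line 2 72/167 = 43.1%, the new line 87/157 = 55.4% → the new line
(Line 2 wins every shift group but the new line wins overall — Line 2's units skew toward the low-rate swing shift group.)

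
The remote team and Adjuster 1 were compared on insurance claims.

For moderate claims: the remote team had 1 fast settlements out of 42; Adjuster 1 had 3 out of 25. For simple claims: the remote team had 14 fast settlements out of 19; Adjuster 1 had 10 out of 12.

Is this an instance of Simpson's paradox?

Moderate: the remote team 1/42 = 2.4%, Adjuster 1 3/25 = 12.0% → Adjuster 1
Simple: the remote team 14/19 = 73.7%, Adjuster 1 10/12 = 83.3% → Adjuster 1
Overall: the remote team 15/61 = 24.6%, Adjuster 1 13/37 = 35.1% → Adjuster 1
Adjuster 1 wins overall and in every claim group — no reversal.

No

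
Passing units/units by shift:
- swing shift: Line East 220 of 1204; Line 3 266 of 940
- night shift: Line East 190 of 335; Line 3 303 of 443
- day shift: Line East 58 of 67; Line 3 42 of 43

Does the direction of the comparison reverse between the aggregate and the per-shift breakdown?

No

Swing shift: Line East 220/1204 = 18.3%, Line 3 266/940 = 28.3% → Line 3
Night shift: Line East 190/335 = 56.7%, Line 3 303/443 = 68.4% → Line 3
Day shift: Line East 58/67 = 86.6%, Line 3 42/43 = 97.7% → Line 3
Overall: Line East 468/1606 = 29.1%, Line 3 611/1426 = 42.8% → Line 3
Line 3 wins overall and in every shift group — no reversal.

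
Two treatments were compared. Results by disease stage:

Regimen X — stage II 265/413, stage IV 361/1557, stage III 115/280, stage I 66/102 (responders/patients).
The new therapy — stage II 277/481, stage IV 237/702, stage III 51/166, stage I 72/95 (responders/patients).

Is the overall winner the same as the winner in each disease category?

Stage II: Regimen X 265/413 = 64.2%, the new therapy 277/481 = 57.6% → Regimen X
Stage IV: Regimen X 361/1557 = 23.2%, the new therapy 237/702 = 33.8% → the new therapy
Stage III: Regimen X 115/280 = 41.1%, the new therapy 51/166 = 30.7% → Regimen X
Stage I: Regimen X 66/102 = 64.7%, the new therapy 72/95 = 75.8% → the new therapy
Overall: Regimen X 807/2352 = 34.3%, the new therapy 637/1444 = 44.1% → the new therapy
Neither sweeps: Regimen X wins 2 of 4 groups, the new therapy wins 2. The new therapy wins overall but not every group — no Simpson reversal.

No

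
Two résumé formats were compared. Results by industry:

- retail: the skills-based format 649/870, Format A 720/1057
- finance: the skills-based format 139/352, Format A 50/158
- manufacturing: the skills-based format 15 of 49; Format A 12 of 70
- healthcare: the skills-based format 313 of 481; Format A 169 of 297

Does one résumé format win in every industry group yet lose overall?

Retail: the skills-based format 649/870 = 74.6%, Format A 720/1057 = 68.1% → the skills-based format
Finance: the skills-based format 139/352 = 39.5%, Format A 50/158 = 31.6% → the skills-based format
Manufacturing: the skills-based format 15/49 = 30.6%, Format A 12/70 = 17.1% → the skills-based format
Healthcare: the skills-based format 313/481 = 65.1%, Format A 169/297 = 56.9% → the skills-based format
Overall: the skills-based format 1116/1752 = 63.7%, Format A 951/1582 = 60.1% → the skills-based format
The skills-based format wins overall and in every industry group — no reversal.

No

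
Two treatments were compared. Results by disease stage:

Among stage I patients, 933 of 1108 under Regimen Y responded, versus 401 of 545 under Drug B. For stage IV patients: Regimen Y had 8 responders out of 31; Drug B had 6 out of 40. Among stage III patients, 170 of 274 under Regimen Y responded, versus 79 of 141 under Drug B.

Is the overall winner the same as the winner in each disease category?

Yes

Stage I: Regimen Y 933/1108 = 84.2%, Drug B 401/545 = 73.6% → Regimen Y
Stage IV: Regimen Y 8/31 = 25.8%, Drug B 6/40 = 15.0% → Regimen Y
Stage III: Regimen Y 170/274 = 62.0%, Drug B 79/141 = 56.0% → Regimen Y
Overall: Regimen Y 1111/1413 = 78.6%, Drug B 486/726 = 66.9% → Regimen Y
Regimen Y wins overall and in every disease group — no reversal.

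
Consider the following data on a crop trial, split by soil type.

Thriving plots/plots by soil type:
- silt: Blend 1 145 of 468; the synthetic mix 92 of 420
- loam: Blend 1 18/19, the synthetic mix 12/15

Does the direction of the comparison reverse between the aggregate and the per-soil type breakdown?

No

Silt: Blend 1 145/468 = 31.0%, the synthetic mix 92/420 = 21.9% → Blend 1
Loam: Blend 1 18/19 = 94.7%, the synthetic mix 12/15 = 80.0% → Blend 1
Overall: Blend 1 163/487 = 33.5%, the synthetic mix 104/435 = 23.9% → Blend 1
Blend 1 wins overall and in every soil group — no reversal.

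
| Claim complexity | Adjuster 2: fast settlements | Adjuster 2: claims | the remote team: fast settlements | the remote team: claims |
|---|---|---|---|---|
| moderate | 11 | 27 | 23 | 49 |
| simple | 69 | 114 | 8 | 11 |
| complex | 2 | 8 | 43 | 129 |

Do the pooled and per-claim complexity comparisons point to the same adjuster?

No

Moderate: Adjuster 2 11/27 = 40.7%, the remote team 23/49 = 46.9% → the remote team
Simple: Adjuster 2 69/114 = 60.5%, the remote team 8/11 = 72.7% → the remote team
Complex: Adjuster 2 2/8 = 25.0%, the remote team 43/129 = 33.3% → the remote team
Overall: Adjuster 2 82/149 = 55.0%, the remote team 74/189 = 39.2% → Adjuster 2
The remote team wins each claim group but Adjuster 2 wins overall — the comparison reverses. The remote team's claims skew toward complex, which has a lower base rate.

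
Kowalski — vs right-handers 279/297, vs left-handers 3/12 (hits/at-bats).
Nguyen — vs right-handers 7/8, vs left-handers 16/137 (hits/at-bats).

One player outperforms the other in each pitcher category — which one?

Vs right-handers: Kowalski 279/297 = 93.9%, Nguyen 7/8 = 87.5% → Kowalski
Vs left-handers: Kowalski 3/12 = 25.0%, Nguyen 16/137 = 11.7% → Kowalski
Kowalski has the higher rate in both groups.

Kowalski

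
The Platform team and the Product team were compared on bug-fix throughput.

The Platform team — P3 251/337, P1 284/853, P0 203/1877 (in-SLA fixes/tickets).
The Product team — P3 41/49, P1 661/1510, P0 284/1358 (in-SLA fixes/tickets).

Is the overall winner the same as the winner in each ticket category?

P3: the Platform team 251/337 = 74.5%, the Product team 41/49 = 83.7% → the Product team
P1: the Platform team 284/853 = 33.3%, the Product team 661/1510 = 43.8% → the Product team
P0: the Platform team 203/1877 = 10.8%, the Product team 284/1358 = 20.9% → the Product team
Overall: the Platform team 738/3067 = 24.1%, the Product team 986/2917 = 33.8% → the Product team
The Product team wins overall and in every ticket group — no reversal.

Yes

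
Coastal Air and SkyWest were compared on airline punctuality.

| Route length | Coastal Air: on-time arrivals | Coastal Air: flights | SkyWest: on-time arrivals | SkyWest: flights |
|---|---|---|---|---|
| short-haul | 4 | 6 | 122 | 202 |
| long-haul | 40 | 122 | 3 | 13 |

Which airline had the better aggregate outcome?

SkyWest

Short-haul: Coastal Air 4/6 = 66.7%, SkyWest 122/202 = 60.4% → Coastal Air
Long-haul: Coastal Air 40/122 = 32.8%, SkyWest 3/13 = 23.1% → Coastal Air
Overall: Coastal Air 44/128 = 34.4%, SkyWest 125/215 = 58.1% → SkyWest
(Coastal Air wins every route group but SkyWest wins overall — Coastal Air's flights skew toward the low-rate long-haul group.)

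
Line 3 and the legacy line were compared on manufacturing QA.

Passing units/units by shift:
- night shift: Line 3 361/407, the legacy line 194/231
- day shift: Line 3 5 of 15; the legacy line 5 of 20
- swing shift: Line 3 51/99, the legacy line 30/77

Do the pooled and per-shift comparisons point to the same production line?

Yes

Night shift: Line 3 361/407 = 88.7%, the legacy line 194/231 = 84.0% → Line 3
Day shift: Line 3 5/15 = 33.3%, the legacy line 5/20 = 25.0% → Line 3
Swing shift: Line 3 51/99 = 51.5%, the legacy line 30/77 = 39.0% → Line 3
Overall: Line 3 417/521 = 80.0%, the legacy line 229/328 = 69.8% → Line 3
Line 3 wins overall and in every shift group — no reversal.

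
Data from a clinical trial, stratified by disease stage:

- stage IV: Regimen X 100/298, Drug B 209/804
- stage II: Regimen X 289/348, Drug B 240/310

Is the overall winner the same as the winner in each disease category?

Stage IV: Regimen X 100/298 = 33.6%, Drug B 209/804 = 26.0% → Regimen X
Stage II: Regimen X 289/348 = 83.0%, Drug B 240/310 = 77.4% → Regimen X
Overall: Regimen X 389/646 = 60.2%, Drug B 449/1114 = 40.3% → Regimen X
Regimen X wins overall and in every disease group — no reversal.

Yes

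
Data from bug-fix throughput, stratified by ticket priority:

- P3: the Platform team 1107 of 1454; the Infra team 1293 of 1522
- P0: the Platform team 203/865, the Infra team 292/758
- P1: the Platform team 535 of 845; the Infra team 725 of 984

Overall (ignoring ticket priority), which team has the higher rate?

P3: the Platform team 1107/1454 = 76.1%, the Infra team 1293/1522 = 85.0% → the Infra team
P0: the Platform team 203/865 = 23.5%, the Infra team 292/758 = 38.5% → the Infra team
P1: the Platform team 535/845 = 63.3%, the Infra team 725/984 = 73.7% → the Infra team
Overall: the Platform team 1845/3164 = 58.3%, the Infra team 2310/3264 = 70.8% → the Infra team

the Infra team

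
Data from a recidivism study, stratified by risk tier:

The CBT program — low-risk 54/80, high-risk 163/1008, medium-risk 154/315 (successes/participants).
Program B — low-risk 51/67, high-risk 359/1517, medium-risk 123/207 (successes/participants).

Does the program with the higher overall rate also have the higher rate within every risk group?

Low-risk: the CBT program 54/80 = 67.5%, Program B 51/67 = 76.1% → Program B
High-risk: the CBT program 163/1008 = 16.2%, Program B 359/1517 = 23.7% → Program B
Medium-risk: the CBT program 154/315 = 48.9%, Program B 123/207 = 59.4% → Program B
Overall: the CBT program 371/1403 = 26.4%, Program B 533/1791 = 29.8% → Program B
Program B wins overall and in every risk group — no reversal.

Yes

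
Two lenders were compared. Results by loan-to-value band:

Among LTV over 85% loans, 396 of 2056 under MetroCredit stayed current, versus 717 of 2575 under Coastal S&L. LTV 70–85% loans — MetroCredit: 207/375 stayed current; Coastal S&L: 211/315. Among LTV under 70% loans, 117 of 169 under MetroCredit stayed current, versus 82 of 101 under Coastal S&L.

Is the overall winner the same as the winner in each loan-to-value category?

Yes

LTV over 85%: MetroCredit 396/2056 = 19.3%, Coastal S&L 717/2575 = 27.8% → Coastal S&L
LTV 70–85%: MetroCredit 207/375 = 55.2%, Coastal S&L 211/315 = 67.0% → Coastal S&L
LTV under 70%: MetroCredit 117/169 = 69.2%, Coastal S&L 82/101 = 81.2% → Coastal S&L
Overall: MetroCredit 720/2600 = 27.7%, Coastal S&L 1010/2991 = 33.8% → Coastal S&L
Coastal S&L wins overall and in every loan-to-value group — no reversal.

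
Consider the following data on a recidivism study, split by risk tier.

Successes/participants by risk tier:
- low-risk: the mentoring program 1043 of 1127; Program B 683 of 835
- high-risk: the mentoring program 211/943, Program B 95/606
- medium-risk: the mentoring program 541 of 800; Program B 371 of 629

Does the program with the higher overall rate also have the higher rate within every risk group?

Low-risk: the mentoring program 1043/1127 = 92.5%, Program B 683/835 = 81.8% → the mentoring program
High-risk: the mentoring program 211/943 = 22.4%, Program B 95/606 = 15.7% → the mentoring program
Medium-risk: the mentoring program 541/800 = 67.6%, Program B 371/629 = 59.0% → the mentoring program
Overall: the mentoring program 1795/2870 = 62.5%, Program B 1149/2070 = 55.5% → the mentoring program
The mentoring program wins overall and in every risk group — no reversal.

Yes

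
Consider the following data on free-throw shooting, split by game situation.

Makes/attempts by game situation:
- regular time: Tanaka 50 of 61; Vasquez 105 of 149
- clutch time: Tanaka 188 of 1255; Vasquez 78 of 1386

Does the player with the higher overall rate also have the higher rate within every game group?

Regular time: Tanaka 50/61 = 82.0%, Vasquez 105/149 = 70.5% → Tanaka
Clutch time: Tanaka 188/1255 = 15.0%, Vasquez 78/1386 = 5.6% → Tanaka
Overall: Tanaka 238/1316 = 18.1%, Vasquez 183/1535 = 11.9% → Tanaka
Tanaka wins overall and in every game group — no reversal.

Yes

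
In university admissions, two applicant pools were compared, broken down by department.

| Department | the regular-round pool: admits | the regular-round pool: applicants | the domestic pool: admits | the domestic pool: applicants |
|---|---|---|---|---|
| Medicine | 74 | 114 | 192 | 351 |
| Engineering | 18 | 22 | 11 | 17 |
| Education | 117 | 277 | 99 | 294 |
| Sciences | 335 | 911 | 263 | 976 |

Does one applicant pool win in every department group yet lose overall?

No

Medicine: the regular-round pool 74/114 = 64.9%, the domestic pool 192/351 = 54.7% → the regular-round pool
Engineering: the regular-round pool 18/22 = 81.8%, the domestic pool 11/17 = 64.7% → the regular-round pool
Education: the regular-round pool 117/277 = 42.2%, the domestic pool 99/294 = 33.7% → the regular-round pool
Sciences: the regular-round pool 335/911 = 36.8%, the domestic pool 263/976 = 26.9% → the regular-round pool
Overall: the regular-round pool 544/1324 = 41.1%, the domestic pool 565/1638 = 34.5% → the regular-round pool
The regular-round pool wins overall and in every department group — no reversal.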